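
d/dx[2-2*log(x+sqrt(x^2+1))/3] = (-2*x - 2*sqrt(x^2 + 1))/(3*x^2 + 3*x*sqrt(x^2 + 1) + 3)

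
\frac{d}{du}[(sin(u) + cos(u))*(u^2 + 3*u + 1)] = sqrt(2)*u^2*cos(u + pi/4) - u*sin(u) + 5*u*cos(u) + 2*sin(u) + 4*cos(u)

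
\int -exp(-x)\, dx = exp(-x) + C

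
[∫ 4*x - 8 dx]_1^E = -2 + 2*(-2 + E)^2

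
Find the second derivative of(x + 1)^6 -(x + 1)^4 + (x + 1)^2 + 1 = 30*x^4 + 120*x^3 + 168*x^2 + 96*x + 20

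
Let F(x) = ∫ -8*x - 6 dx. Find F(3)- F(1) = -44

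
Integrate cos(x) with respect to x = sin(x) + C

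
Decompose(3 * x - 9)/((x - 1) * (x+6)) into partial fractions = 27/(7*(x + 6)) - 6/(7*(x - 1))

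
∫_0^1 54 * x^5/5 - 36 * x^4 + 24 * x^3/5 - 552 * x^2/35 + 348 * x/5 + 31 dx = 1972/35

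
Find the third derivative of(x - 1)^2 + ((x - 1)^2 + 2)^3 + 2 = 120*x^3 - 360*x^2 + 504*x - 264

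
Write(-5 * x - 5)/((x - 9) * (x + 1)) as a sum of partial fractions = -5/(x - 9)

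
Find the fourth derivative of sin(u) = sin(u)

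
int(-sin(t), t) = cos(t) + C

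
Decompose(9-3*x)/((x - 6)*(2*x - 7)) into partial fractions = 3/(5*(2*x - 7)) - 9/(5*(x - 6))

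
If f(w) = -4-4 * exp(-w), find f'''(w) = 4*exp(-w)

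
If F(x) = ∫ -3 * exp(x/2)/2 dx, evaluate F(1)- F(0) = 3 - 3*exp(1/2)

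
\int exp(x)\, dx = exp(x) + C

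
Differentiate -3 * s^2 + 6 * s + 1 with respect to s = 6 - 6*s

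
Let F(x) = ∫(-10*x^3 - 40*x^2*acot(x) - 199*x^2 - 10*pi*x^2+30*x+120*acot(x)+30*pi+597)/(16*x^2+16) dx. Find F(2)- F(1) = -5*(acot(2) + pi/4 + 11/2)^2 - pi/16 + 1/16 + acot(2)/4 + 5*(pi/2 + 21/4)^2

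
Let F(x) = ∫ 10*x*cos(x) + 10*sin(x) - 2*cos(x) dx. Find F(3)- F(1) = -8*sin(1) + 28*sin(3)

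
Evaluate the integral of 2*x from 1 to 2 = 3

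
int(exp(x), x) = exp(x) + C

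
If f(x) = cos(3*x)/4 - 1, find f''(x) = -9*cos(3*x)/4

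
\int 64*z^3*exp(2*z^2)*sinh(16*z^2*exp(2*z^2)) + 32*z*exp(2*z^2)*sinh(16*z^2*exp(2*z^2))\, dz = cosh(16*z^2*exp(2*z^2)) + C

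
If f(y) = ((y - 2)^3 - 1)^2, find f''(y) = 30*y^4 - 240*y^3 + 720*y^2 - 972*y + 504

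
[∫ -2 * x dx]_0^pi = -pi^2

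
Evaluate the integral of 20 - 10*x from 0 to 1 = 15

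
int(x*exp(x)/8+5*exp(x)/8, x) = (x + 4)*exp(x)/8 + C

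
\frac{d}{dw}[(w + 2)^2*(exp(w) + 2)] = w^2*exp(w) + 6*w*exp(w) + 4*w + 8*exp(w) + 8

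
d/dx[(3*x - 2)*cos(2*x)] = -6*x*sin(2*x) + 4*sin(2*x) + 3*cos(2*x)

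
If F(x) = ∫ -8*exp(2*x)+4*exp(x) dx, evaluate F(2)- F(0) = -4*exp(4) + 4*exp(2)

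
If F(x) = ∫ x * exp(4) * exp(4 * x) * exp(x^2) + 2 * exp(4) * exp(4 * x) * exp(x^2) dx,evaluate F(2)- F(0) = -exp(4)/2 + exp(16)/2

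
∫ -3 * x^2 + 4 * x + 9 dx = -x^3 + 2*x^2 + 9*x + C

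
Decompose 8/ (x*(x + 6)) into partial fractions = -4/(3*(x + 6)) + 4/(3*x)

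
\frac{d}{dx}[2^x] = 2^x*log(2)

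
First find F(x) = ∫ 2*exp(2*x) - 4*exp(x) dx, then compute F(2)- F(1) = -(-2 + E)^2 + (-2 + exp(2))^2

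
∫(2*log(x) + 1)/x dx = (log(x) + 1)*log(x) + C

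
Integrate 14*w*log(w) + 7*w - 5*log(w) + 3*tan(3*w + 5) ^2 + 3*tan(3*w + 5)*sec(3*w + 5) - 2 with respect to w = w*(7*w - 5)*log(w) + tan(3*w + 5) + sec(3*w + 5) + C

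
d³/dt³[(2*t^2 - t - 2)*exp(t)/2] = t^2*exp(t) + 11*t*exp(t)/2 + 7*exp(t)/2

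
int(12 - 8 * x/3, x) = -4*x^2/3 + 12*x + C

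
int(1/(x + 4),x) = log(9*x/4 + 9) + C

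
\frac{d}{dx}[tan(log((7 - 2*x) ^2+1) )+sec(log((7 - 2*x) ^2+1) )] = 2*(2*x*sin(log(2*(2*x^2 - 14*x + 25))) + 2*x - 7*sin(log(2*(2*x^2 - 14*x + 25))) - 7)/((2*x^2 - 14*x + 25)*cos(log(2*(2*x^2 - 14*x + 25)))^2)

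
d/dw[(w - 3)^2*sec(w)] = (w^2*sin(w)/cos(w) - 6*w*sin(w)/cos(w) + 2*w + 9*sin(w)/cos(w) - 6)/cos(w)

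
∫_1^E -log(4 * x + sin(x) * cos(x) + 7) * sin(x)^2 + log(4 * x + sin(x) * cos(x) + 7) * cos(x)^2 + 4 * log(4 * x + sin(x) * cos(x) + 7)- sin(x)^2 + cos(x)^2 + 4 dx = -(sin(2)/2 + 11)*log(sin(2)/2 + 11) + (sin(2*E)/2 + 7 + 4*E)*log(sin(2*E)/2 + 7 + 4*E)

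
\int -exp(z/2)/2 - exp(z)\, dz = -(1 + exp(-z/2))*exp(z) + C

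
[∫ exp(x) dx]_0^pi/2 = -1 + exp(pi/2)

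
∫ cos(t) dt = sin(t) + C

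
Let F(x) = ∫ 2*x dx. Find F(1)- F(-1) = 0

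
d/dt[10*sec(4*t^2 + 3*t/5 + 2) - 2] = 80*t*tan(4*t^2 + 3*t/5 + 2)*sec(4*t^2 + 3*t/5 + 2) + 6*tan(4*t^2 + 3*t/5 + 2)*sec(4*t^2 + 3*t/5 + 2)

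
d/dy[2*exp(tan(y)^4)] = 8*(tan(y)^2 + 1)*exp(tan(y)^4)*tan(y)^3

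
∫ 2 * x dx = x^2 + C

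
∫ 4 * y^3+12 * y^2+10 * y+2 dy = y^4 + 4*y^3 + 5*y^2 + 2*y + C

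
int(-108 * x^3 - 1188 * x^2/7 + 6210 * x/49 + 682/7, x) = -27*x^4 - 396*x^3/7 + 3105*x^2/49 + 682*x/7 + C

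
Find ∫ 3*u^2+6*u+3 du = u^3 + 3*u^2 + 3*u + C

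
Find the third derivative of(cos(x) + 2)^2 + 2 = 4*(2*cos(x) + 1)*sin(x)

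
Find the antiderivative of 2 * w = w^2 + C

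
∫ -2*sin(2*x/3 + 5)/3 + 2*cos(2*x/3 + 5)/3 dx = sin(2*x/3 + 5) + cos(2*x/3 + 5) + C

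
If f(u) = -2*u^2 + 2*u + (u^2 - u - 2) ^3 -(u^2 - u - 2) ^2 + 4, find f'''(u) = 120*u^3 - 180*u^2 - 96*u + 78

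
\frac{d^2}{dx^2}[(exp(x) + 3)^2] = 4*exp(2*x) + 6*exp(x)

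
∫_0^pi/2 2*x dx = pi^2/4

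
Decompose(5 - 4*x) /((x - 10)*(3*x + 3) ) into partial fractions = -3/(11*(x + 1)) - 35/(33*(x - 10))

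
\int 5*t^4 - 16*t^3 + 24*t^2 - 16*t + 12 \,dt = t^5 - 4*t^4 + 8*t^3 - 8*t^2 + 12*t + C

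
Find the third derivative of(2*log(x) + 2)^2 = (16*log(x) - 8)/x^3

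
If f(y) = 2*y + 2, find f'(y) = 2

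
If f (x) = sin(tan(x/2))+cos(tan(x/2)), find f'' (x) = sqrt(2)*(-(-1 + cos(x/2)^(-2))^2*sin(tan(x/2) + pi/4) + 2*sin(x/2)*cos(tan(x/2) + pi/4)/cos(x/2)^3 + sin(tan(x/2) + pi/4) - 2*sin(tan(x/2) + pi/4)/cos(x/2)^2)/4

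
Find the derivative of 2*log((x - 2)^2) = 4/(x - 2)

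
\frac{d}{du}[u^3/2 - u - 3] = 3*u^2/2 - 1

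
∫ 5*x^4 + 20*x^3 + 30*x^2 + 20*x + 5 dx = x^5 + 5*x^4 + 10*x^3 + 10*x^2 + 5*x + C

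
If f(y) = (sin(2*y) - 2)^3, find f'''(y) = -168*sin(2*y)^2*cos(2*y) + 192*sin(4*y) + 48*cos(2*y)^3 - 96*cos(2*y)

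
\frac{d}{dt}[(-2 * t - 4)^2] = 8*t + 16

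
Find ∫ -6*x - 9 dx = -3*x^2 - 9*x + C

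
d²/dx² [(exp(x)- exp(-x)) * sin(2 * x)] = (-3*exp(2*x)*sin(2*x) + 4*exp(2*x)*cos(2*x) + 3*sin(2*x) + 4*cos(2*x))*exp(-x)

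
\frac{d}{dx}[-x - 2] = -1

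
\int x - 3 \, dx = x^2/2 - 3*x + C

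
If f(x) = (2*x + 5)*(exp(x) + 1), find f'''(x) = 2*x*exp(x) + 11*exp(x)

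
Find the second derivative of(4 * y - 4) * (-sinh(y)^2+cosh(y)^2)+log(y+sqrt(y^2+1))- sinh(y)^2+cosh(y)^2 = (-2*y^3 - 2*y^2*sqrt(y^2 + 1) - y)/(2*y^5 + 2*y^4*sqrt(y^2 + 1) + 4*y^3 + 3*y^2*sqrt(y^2 + 1) + 2*y + sqrt(y^2 + 1))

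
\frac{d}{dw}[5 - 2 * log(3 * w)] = -2/w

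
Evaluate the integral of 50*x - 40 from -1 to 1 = -80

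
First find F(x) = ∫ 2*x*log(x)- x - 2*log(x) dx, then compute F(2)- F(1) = -1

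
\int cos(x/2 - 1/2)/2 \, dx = sin((x - 1)/2) + C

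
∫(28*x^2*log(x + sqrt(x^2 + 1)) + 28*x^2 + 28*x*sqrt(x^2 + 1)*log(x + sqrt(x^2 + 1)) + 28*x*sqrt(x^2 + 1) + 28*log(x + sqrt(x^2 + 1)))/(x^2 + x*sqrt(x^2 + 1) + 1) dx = 28*x*log(x + sqrt(x^2 + 1)) + C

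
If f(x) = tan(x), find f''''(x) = 24*tan(x)^5 + 40*tan(x)^3 + 16*tan(x)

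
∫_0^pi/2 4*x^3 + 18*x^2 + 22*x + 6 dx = (-1 + (pi/2 + 2)^2)*(pi^2/4 + pi)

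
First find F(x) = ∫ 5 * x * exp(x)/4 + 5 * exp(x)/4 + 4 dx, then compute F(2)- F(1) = -5*E/4 + 4 + 5*exp(2)/2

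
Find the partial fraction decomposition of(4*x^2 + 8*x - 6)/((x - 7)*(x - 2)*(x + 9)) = 123/(88*(x + 9)) - 26/(55*(x - 2)) + 123/(40*(x - 7))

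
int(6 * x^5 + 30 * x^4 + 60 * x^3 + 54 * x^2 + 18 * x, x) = x^6 + 6*x^5 + 15*x^4 + 18*x^3 + 9*x^2 + C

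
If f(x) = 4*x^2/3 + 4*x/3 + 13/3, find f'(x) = 8*x/3 + 4/3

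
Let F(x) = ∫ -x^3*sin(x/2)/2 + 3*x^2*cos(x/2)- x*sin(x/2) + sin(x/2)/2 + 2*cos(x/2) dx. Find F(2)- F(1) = -2*cos(1/2) + 11*cos(1)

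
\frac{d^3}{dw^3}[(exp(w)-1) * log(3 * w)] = (w^3*exp(w)*log(w) + w^3*exp(w)*log(3) + 3*w^2*exp(w) - 3*w*exp(w) + 2*exp(w) - 2)/w^3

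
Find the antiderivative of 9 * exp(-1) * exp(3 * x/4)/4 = 3*exp(3*x/4 - 1) + C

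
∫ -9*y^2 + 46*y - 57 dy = -3*y^3 + 23*y^2 - 57*y + C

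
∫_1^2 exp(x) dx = -E + exp(2)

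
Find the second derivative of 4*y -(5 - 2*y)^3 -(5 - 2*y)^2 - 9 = 48*y - 128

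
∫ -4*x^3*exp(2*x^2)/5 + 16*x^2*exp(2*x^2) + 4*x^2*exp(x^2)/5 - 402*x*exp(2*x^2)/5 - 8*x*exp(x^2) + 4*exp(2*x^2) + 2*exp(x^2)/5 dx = (x - 10)*(-(x - 10)*exp(x^2) + 2)*exp(x^2)/5 + C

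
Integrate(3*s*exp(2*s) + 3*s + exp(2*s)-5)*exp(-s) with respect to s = 2*(3*s - 2)*sinh(s) + C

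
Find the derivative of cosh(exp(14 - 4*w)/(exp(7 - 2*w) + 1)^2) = -4*exp(2*w - 7)*sinh(exp(14)/(exp(4*w) + 2*exp(7)*exp(2*w) + exp(14)))/(exp(-21)*exp(6*w) + 3*exp(-14)*exp(4*w) + 3*exp(-7)*exp(2*w) + 1)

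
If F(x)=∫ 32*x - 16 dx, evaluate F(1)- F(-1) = -32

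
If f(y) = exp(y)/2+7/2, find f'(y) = exp(y)/2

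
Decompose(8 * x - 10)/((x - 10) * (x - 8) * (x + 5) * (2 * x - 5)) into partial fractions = 16/(495*(2*x - 5)) + 2/(117*(x + 5)) - 27/(143*(x - 8)) + 7/(45*(x - 10))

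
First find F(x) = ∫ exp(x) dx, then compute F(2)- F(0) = -1 + exp(2)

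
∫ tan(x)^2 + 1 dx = tan(x) + C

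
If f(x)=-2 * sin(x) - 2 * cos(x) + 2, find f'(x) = 2*sin(x) - 2*cos(x)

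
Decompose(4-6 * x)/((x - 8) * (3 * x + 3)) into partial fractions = -10/(27*(x + 1)) - 44/(27*(x - 8))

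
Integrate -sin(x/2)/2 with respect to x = cos(x/2) + C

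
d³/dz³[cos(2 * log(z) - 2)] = (4*sin(2*log(z) - 2) + 12*cos(2*log(z) - 2))/z^3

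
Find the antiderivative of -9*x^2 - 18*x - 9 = -3*x^3 - 9*x^2 - 9*x + C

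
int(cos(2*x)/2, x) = sin(2*x)/4 + C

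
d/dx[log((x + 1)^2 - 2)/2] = (x + 1)/(x^2 + 2*x - 1)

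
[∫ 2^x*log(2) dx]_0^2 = 3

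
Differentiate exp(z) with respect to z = exp(z)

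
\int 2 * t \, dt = t^2 + C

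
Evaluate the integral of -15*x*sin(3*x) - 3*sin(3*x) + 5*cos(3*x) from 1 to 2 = -6*cos(3) + 11*cos(6)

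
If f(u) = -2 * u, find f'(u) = -2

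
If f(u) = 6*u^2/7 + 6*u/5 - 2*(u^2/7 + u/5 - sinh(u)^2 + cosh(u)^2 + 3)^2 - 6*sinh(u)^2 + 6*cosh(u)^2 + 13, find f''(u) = -24*u^2/49 - 24*u/35 - 528/175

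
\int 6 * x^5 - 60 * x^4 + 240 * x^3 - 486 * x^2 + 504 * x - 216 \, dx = x^6 - 12*x^5 + 60*x^4 - 162*x^3 + 252*x^2 - 216*x + C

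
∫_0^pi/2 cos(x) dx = 1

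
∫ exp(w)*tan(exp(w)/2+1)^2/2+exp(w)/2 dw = tan(exp(w)/2 + 1) + C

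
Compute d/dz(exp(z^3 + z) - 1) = 3*z^2*exp(z^3 + z) + exp(z^3 + z)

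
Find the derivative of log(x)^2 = 2*log(x)/x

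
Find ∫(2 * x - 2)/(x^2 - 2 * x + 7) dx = log((x - 1)^2 + 6) + C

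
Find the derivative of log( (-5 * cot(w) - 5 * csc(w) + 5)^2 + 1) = 50*(sqrt(2)*cos(w)*cos(w + pi/4) + cos(w) + sqrt(2)*cos(w + pi/4) + 1)/((-sin(w)^2 + 50*sin(w)*cos(w) - 50*sqrt(2)*cos(w + pi/4) - 50)*sin(w))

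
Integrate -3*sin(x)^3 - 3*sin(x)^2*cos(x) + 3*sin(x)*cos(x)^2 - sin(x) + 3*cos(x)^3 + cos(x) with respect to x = sqrt(2)*(5*sin(x + pi/4) - cos(3*x + pi/4))/2 + C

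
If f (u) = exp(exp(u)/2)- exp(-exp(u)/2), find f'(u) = (exp(u) + exp(u + exp(u)))*exp(-exp(u)/2)/2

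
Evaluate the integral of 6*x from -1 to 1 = 0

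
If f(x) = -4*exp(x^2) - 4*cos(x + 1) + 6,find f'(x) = -8*x*exp(x^2) + 4*sin(x + 1)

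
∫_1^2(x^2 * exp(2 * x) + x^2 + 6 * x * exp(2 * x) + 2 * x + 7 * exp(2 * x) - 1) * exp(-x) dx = -8*E - 15*exp(-2) + 8*exp(-1) + 15*exp(2)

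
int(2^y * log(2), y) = 2^y + C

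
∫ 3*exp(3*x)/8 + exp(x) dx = exp(3*x)/8 + exp(x) + C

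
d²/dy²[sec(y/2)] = (-1 + 2/cos(y/2)^2)/(4*cos(y/2))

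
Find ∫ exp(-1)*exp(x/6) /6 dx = exp(x/6 - 1) + C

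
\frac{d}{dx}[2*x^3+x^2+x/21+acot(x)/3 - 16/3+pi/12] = (126*x^4 + 42*x^3 + 127*x^2 + 42*x - 6)/(21*x^2 + 21)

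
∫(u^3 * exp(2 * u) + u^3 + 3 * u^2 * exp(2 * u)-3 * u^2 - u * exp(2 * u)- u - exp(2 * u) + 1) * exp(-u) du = 2*u*(u^2 - 1)*sinh(u) + C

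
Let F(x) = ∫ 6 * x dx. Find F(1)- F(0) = 3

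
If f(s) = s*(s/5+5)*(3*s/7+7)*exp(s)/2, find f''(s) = 3*s^3*exp(s)/70 + 71*s^2*exp(s)/35 + 1739*s*exp(s)/70 + 1349*exp(s)/35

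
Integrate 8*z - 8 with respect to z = 4*z^2 - 8*z + C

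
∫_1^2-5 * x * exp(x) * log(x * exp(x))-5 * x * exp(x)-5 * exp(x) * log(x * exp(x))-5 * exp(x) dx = -10*(log(2) + 2)*exp(2) + 5*E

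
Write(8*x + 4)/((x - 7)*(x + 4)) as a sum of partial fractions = 28/(11*(x + 4)) + 60/(11*(x - 7))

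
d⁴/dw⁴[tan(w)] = 24*tan(w)^5 + 40*tan(w)^3 + 16*tan(w)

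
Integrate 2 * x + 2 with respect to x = x^2 + 2*x + C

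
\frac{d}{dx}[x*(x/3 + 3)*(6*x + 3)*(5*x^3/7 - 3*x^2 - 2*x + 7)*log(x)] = 60*x^5*log(x)/7 + 10*x^5/7 + 265*x^4*log(x)/7 + 53*x^4/7 - 1528*x^3*log(x)/7 - 382*x^3/7 - 153*x^2*log(x) - 51*x^2 + 230*x*log(x) + 115*x + 63*log(x) + 63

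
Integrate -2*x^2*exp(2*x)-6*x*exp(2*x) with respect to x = (-x^2 - 2*x + 1)*exp(2*x) + C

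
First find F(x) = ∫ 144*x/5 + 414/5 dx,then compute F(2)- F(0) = 1116/5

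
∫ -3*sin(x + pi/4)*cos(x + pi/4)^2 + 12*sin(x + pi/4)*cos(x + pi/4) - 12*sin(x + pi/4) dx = (cos(x + pi/4) - 2)^3 + C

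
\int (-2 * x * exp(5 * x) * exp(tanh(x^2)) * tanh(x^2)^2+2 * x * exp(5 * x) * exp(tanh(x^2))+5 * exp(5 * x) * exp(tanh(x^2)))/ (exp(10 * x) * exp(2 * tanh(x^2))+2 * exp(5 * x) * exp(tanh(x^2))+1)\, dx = exp(5*x + tanh(x^2))/(exp(5*x + tanh(x^2)) + 1) + C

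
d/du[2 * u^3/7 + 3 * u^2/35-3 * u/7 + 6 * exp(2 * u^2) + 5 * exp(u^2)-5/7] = 6*u^2/7 + 24*u*exp(2*u^2) + 10*u*exp(u^2) + 6*u/35 - 3/7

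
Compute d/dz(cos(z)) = -sin(z)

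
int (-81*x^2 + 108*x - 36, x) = -27*x^3 + 54*x^2 - 36*x + C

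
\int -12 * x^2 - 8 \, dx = -4*x^3 - 8*x + C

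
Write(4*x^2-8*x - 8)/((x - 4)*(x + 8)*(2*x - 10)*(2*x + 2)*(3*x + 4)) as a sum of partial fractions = -99/(3040*(3*x + 4)) + 1/(280*(x + 8)) + 1/(210*(x + 1)) - 1/(160*(x - 4)) + 1/(114*(x - 5))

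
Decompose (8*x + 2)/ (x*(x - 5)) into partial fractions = 42/(5*(x - 5)) - 2/(5*x)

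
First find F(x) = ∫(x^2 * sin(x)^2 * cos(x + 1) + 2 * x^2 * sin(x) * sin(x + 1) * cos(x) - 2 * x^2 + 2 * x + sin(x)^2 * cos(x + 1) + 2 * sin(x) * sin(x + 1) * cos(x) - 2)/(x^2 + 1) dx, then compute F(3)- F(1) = -4 - log(2) + 3*sin(4)/4 - sin(2)/4 - sin(10)/4 + log(10)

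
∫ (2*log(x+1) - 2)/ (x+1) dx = (log(x + 1) - 1)^2 + C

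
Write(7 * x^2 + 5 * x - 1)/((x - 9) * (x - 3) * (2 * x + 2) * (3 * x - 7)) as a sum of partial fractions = 1317/(800*(3*x - 7)) - 1/(800*(x + 1)) - 77/(96*(x - 3)) + 611/(2400*(x - 9))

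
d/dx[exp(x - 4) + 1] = exp(x - 4)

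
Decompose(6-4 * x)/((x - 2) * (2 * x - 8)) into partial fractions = 1/(2*(x - 2)) - 5/(2*(x - 4))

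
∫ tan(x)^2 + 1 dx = tan(x) + C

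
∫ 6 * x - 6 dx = 3*x^2 - 6*x + C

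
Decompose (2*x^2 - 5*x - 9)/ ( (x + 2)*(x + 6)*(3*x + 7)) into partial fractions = -122/(11*(3*x + 7)) + 93/(44*(x + 6)) + 9/(4*(x + 2))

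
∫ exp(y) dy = exp(y) + C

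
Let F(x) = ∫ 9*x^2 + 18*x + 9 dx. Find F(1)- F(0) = 21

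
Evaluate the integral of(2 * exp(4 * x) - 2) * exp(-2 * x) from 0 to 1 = (E - exp(-1))^2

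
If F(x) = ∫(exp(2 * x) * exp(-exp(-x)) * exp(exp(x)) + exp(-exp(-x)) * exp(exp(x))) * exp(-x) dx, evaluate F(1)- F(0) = -1 + exp(E - exp(-1))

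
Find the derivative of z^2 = 2*z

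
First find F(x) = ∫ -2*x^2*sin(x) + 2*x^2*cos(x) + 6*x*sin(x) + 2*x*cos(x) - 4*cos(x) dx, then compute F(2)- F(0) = 2*cos(2) + 2*sin(2) + 2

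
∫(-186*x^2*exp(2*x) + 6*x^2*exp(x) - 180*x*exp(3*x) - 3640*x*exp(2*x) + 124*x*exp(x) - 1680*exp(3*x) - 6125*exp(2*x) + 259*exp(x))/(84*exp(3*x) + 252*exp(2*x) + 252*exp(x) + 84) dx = -(15*exp(x) - 1)*(6*x^2 + 112*x + 147)/(168*(cosh(x) + 1)) + C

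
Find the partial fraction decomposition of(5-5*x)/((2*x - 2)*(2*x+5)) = -5/(2*(2*x + 5))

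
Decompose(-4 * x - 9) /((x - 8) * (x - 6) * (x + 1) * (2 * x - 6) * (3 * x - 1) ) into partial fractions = 837/(25024*(3*x - 1)) - 5/(2016*(x + 1)) - 7/(320*(x - 3)) + 11/(476*(x - 6)) - 41/(4140*(x - 8))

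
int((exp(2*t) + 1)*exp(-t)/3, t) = 2*sinh(t)/3 + C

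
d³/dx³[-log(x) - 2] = -2/x^3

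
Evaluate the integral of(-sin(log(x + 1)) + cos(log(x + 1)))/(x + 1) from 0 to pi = -1 + sqrt(2)*sin(pi/4 + log(1 + pi))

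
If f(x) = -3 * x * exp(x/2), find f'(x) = -3*x*exp(x/2)/2 - 3*exp(x/2)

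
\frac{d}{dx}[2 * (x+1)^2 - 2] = 4*x + 4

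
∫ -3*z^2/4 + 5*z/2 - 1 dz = -z^3/4 + 5*z^2/4 - z + C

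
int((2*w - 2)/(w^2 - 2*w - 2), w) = log(-w^2 + 2*w + 2) + C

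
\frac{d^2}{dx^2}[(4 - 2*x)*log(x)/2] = (-x - 2)/x^2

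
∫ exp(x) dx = exp(x) + C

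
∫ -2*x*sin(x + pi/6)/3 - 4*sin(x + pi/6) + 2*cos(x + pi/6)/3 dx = (2*x/3 + 4)*cos(x + pi/6) + C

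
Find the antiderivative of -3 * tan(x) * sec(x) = -3*sec(x) + C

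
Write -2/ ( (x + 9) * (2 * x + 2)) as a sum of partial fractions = 1/(8*(x + 9)) - 1/(8*(x + 1))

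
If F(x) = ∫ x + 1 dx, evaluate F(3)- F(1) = 6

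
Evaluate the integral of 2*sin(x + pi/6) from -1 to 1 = 2*sin(1)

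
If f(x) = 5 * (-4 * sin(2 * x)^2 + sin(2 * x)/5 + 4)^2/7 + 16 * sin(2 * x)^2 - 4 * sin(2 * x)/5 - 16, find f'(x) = 640*sin(2*x)^3*cos(2*x)/7 - 48*sin(2*x)^2*cos(2*x)/7 - 478*sin(4*x)/35 + 24*cos(2*x)/35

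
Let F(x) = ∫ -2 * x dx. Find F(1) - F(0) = -1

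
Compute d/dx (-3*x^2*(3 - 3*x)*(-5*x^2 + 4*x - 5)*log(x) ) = -225*x^4*log(x) - 45*x^4 + 324*x^3*log(x) + 81*x^3 - 243*x^2*log(x) - 81*x^2 + 90*x*log(x) + 45*x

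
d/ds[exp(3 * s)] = 3*exp(3*s)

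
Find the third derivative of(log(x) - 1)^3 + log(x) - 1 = (6*log(x)^2 - 30*log(x) + 32)/x^3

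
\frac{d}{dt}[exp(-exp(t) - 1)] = -exp(t - exp(t) - 1)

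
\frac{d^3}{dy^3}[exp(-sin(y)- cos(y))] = (sqrt(2)*sin(3*y + pi/4)/2 - 3*cos(2*y) - sqrt(2)*cos(y + pi/4)/2)*exp(-sqrt(2)*sin(y + pi/4))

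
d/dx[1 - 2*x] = -2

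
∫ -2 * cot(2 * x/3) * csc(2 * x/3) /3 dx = csc(2*x/3) + C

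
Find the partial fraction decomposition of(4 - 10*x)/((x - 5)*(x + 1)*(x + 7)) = 37/(36*(x + 7)) - 7/(18*(x + 1)) - 23/(36*(x - 5))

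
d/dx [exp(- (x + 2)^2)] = (-2*x - 4)*exp(-x^2 - 4*x - 4)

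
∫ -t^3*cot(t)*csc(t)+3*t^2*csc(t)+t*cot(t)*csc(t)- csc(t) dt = t*(t^2 - 1)*csc(t) + C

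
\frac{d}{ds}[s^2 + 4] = 2*s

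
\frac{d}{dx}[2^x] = 2^x*log(2)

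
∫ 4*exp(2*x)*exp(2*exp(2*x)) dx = exp(2*exp(2*x)) + C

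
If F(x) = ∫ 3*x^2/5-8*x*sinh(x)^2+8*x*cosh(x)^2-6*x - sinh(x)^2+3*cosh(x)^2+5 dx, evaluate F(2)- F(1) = -sinh(2)/2 + 57/5 + sinh(4)/2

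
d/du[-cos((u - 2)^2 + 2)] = 2*(u - 2)*sin(u^2 - 4*u + 6)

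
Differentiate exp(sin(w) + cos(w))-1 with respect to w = sqrt(2)*exp(sin(w))*exp(cos(w))*cos(w + pi/4)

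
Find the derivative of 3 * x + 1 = 3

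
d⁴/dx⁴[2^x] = 2^x*log(2)^4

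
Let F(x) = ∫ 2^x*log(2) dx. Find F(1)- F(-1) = 3/2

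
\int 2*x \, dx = x^2 + C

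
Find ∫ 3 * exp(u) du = 3*exp(u) + C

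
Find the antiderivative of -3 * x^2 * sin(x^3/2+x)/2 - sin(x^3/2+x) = cos(x^3/2 + x) + C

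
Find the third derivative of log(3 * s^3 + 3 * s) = (6*s^6 - 6*s^4 + 6*s^2 + 2)/(s^9 + 3*s^7 + 3*s^5 + s^3)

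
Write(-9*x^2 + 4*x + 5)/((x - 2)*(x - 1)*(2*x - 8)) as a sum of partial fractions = 23/(4*(x - 2)) - 41/(4*(x - 4))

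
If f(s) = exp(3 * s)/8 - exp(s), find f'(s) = 3*exp(3*s)/8 - exp(s)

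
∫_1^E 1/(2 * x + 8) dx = -log(5)/2 + log(E + 4)/2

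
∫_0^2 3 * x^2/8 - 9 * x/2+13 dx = 18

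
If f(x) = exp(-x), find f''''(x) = exp(-x)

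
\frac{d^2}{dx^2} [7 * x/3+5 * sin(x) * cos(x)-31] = -10*sin(2*x)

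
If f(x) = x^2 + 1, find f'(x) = 2*x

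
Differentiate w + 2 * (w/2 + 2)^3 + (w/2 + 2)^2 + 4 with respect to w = 3*w^2/4 + 13*w/2 + 15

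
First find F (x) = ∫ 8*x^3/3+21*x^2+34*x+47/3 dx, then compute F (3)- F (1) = 1208/3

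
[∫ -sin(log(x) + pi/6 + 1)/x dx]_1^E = cos(pi/6 + 2) - cos(pi/6 + 1)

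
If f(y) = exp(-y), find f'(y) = -exp(-y)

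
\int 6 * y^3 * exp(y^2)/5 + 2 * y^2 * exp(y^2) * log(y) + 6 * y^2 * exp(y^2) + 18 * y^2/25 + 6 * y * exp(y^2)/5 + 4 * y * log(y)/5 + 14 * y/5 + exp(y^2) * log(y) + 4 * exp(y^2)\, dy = y*(2*y + 5*exp(y^2))*(3*y + 5*log(y) + 15)/25 + C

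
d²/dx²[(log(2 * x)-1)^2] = (-2*log(x) - 2*log(2) + 4)/x^2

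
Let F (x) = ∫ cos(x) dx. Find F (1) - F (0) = sin(1)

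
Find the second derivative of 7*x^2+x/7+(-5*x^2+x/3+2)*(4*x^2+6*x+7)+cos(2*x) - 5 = -240*x^2 - 172*x - 4*cos(2*x) - 36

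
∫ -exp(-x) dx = exp(-x) + C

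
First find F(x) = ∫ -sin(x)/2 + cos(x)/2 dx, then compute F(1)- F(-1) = sin(1)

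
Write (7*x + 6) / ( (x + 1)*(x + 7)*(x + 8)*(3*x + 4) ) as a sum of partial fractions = 9/(34*(3*x + 4)) + 5/(14*(x + 8)) - 43/(102*(x + 7)) - 1/(42*(x + 1))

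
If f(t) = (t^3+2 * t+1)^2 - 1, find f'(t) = 6*t^5 + 16*t^3 + 6*t^2 + 8*t + 4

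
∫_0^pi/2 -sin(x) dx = -1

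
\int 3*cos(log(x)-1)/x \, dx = 3*sin(log(x) - 1) + C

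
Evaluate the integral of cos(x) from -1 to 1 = 2*sin(1)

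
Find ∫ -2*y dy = -y^2 + C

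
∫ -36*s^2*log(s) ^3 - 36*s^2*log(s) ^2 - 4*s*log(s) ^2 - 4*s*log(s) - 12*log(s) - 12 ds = 2*s*(-6*s^2*log(s)^2 - s*log(s) - 6)*log(s) + C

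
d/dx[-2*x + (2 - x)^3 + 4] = -3*x^2 + 12*x - 14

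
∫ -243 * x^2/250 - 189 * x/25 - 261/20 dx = -81*x^3/250 - 189*x^2/50 - 261*x/20 + C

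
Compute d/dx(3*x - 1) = 3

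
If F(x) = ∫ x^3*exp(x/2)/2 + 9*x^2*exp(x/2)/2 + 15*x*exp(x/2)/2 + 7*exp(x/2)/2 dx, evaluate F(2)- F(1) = -8*exp(1/2) + 27*E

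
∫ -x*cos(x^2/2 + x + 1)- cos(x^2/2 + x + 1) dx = -sin(x^2/2 + x + 1) + C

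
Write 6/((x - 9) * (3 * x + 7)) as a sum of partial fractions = -9/(17*(3*x + 7)) + 3/(17*(x - 9))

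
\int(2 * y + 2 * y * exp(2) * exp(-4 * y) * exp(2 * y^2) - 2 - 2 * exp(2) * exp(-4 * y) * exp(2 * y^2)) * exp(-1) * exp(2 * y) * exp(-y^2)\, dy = 2*sinh((y - 1)^2) + C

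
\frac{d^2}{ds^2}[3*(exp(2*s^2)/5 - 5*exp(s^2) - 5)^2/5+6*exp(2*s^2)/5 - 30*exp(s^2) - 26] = 192*s^2*exp(4*s^2)/125 - 216*s^2*exp(3*s^2)/5 + 240*s^2*exp(2*s^2) + 24*exp(4*s^2)/125 - 36*exp(3*s^2)/5 + 60*exp(2*s^2)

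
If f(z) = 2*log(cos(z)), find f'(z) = -2*tan(z)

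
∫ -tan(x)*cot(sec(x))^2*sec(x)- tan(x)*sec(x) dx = cot(sec(x)) + C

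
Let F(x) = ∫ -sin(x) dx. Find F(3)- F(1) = cos(3) - cos(1)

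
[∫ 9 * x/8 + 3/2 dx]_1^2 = 51/16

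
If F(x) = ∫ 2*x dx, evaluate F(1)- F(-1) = 0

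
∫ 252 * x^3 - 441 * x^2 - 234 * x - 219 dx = 63*x^4 - 147*x^3 - 117*x^2 - 219*x + C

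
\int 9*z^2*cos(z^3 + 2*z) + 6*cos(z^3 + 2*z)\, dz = 3*sin(z*(z^2 + 2)) + C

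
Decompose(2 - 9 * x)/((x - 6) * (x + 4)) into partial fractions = -19/(5*(x + 4)) - 26/(5*(x - 6))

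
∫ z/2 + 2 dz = z^2/4 + 2*z + C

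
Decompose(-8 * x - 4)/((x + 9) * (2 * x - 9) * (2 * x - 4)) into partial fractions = -16/(27*(2*x - 9)) + 34/(297*(x + 9)) + 2/(11*(x - 2))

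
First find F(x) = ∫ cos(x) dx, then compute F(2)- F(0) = sin(2)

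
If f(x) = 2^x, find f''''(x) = 2^x*log(2)^4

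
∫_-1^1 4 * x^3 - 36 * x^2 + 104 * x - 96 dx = -216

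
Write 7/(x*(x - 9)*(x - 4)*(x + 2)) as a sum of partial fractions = -7/(132*(x + 2)) - 7/(120*(x - 4)) + 7/(495*(x - 9)) + 7/(72*x)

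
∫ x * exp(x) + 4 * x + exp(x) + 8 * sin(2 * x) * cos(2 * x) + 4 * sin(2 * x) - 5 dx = 2*x^2 + x*exp(x) - 5*x - 8*sin(x)^4 + 12*sin(x)^2 + C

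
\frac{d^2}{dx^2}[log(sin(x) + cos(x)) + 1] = -2/(sin(2*x) + 1)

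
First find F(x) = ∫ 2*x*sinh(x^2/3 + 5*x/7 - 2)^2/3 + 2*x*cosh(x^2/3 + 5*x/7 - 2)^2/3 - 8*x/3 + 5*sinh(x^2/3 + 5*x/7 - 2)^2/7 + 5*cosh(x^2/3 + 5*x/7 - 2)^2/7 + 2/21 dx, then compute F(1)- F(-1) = -sinh(20/21)*cosh(20/21) + 4/21 + sinh(100/21)/2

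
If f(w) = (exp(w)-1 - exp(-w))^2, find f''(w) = (4*exp(4*w) - 2*exp(3*w) + 2*exp(w) + 4)*exp(-2*w)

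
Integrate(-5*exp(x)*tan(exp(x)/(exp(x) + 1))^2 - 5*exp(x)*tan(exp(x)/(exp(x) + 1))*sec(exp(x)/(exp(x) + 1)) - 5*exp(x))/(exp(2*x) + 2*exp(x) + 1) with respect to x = -5*tan(exp(x)/(exp(x) + 1)) - 5/cos(exp(x)/(exp(x) + 1)) + C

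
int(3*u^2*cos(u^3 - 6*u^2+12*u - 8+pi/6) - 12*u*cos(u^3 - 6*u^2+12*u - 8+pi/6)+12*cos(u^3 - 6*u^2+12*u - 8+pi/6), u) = sin((u - 2)^3 + pi/6) + C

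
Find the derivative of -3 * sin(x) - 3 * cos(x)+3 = 3*sin(x) - 3*cos(x)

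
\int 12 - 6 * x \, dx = -3*x^2 + 12*x + C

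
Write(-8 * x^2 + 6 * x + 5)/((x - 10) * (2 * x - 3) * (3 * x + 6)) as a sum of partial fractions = 16/(357*(2*x - 3)) - 13/(84*(x + 2)) - 245/(204*(x - 10))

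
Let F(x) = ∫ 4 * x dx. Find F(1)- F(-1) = 0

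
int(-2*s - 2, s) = -s^2 - 2*s + C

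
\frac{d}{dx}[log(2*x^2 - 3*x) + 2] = (4*x - 3)/(2*x^2 - 3*x)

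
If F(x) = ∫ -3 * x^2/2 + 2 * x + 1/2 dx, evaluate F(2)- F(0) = 1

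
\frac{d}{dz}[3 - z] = -1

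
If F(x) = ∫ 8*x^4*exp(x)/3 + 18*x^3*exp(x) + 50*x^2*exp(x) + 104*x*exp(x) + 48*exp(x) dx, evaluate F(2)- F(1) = -86*E + 928*exp(2)/3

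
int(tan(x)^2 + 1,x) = tan(x) + C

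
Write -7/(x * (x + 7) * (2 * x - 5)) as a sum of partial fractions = -28/(95*(2*x - 5)) - 1/(19*(x + 7)) + 1/(5*x)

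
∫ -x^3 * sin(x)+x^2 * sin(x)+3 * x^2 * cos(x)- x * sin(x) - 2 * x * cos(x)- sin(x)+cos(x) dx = (x^3 - x^2 + x + 1)*cos(x) + C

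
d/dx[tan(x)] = cos(x)^(-2)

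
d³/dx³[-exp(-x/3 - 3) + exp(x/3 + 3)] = (exp(2*x/3 + 6) + 1)*exp(-x/3 - 3)/27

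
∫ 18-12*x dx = -6*x^2 + 18*x + C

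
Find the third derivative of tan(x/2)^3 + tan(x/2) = 15*tan(x/2)^6/2 + 15*tan(x/2)^4 + 17*tan(x/2)^2/2 + 1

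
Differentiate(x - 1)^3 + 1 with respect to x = 3*x^2 - 6*x + 3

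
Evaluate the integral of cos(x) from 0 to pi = 0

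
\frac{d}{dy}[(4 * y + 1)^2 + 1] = 32*y + 8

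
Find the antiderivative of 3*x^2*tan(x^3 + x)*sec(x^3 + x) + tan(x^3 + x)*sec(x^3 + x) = sec(x^3 + x) + C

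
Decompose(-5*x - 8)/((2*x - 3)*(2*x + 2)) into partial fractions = -31/(10*(2*x - 3)) + 3/(10*(x + 1))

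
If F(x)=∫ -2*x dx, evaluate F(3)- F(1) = -8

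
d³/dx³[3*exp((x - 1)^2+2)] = 24*x^3*exp(x^2 - 2*x + 3) - 72*x^2*exp(x^2 - 2*x + 3) + 108*x*exp(x^2 - 2*x + 3) - 60*exp(x^2 - 2*x + 3)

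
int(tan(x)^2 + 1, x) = tan(x) + C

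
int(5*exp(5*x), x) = exp(5*x) + C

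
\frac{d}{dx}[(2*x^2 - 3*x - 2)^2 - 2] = 16*x^3 - 36*x^2 + 2*x + 12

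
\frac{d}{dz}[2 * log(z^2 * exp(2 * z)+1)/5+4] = (4*z^2*exp(2*z) + 4*z*exp(2*z))/(5*z^2*exp(2*z) + 5)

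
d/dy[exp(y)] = exp(y)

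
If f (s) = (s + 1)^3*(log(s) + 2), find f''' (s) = (6*s^3*log(s) + 23*s^3 + 6*s^2 - 3*s + 2)/s^3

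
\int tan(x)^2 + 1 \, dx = tan(x) + C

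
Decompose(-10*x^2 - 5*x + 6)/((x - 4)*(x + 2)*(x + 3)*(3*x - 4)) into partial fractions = 249/(520*(3*x - 4)) + 69/(91*(x + 3)) - 2/(5*(x + 2)) - 29/(56*(x - 4))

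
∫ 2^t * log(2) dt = 2^t + C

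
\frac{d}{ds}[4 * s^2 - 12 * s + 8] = 8*s - 12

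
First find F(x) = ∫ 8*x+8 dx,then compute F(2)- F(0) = 32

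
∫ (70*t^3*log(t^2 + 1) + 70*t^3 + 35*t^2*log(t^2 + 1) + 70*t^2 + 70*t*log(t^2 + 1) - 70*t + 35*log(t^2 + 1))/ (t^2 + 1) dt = 35*(t^2 + t - 1)*log(t^2 + 1) + C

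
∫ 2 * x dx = x^2 + C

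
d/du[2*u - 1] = 2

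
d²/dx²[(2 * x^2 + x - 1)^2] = 48*x^2 + 24*x - 6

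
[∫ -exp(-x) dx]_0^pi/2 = -1 + exp(-pi/2)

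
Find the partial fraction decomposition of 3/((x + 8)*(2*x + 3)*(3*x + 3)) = -4/(13*(2*x + 3)) + 1/(91*(x + 8)) + 1/(7*(x + 1))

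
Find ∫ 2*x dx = x^2 + C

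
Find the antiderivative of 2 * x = x^2 + C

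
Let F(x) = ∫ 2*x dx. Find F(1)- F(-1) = 0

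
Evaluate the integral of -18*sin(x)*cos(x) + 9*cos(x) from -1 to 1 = 18*sin(1)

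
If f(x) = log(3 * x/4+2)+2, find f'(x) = 3/(3*x + 8)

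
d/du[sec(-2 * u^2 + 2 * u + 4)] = -4*u*tan(-2*u^2 + 2*u + 4)*sec(-2*u^2 + 2*u + 4) + 2*tan(-2*u^2 + 2*u + 4)*sec(-2*u^2 + 2*u + 4)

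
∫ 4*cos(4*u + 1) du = sin(4*u + 1) + C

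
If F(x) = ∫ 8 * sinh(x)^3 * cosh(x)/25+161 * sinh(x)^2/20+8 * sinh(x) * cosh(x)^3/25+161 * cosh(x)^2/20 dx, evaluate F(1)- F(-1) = 161*sinh(2)/20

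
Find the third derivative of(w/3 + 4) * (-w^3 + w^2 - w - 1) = -8*w - 22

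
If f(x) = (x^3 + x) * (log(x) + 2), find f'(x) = 3*x^2*log(x) + 7*x^2 + log(x) + 3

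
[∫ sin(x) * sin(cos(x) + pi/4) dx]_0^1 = -cos(pi/4 + 1) + cos(cos(1) + pi/4)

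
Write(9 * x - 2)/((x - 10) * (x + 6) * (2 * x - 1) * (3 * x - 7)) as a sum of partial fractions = -513/(6325*(3*x - 7)) + 20/(2717*(2*x - 1)) + 7/(650*(x + 6)) + 11/(874*(x - 10))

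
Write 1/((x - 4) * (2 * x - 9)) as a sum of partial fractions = 2/(2*x - 9) - 1/(x - 4)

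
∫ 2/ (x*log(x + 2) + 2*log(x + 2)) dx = 2*log(log(x + 2)) + C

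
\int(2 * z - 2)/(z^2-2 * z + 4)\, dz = log(z^2 - 2*z + 4) + C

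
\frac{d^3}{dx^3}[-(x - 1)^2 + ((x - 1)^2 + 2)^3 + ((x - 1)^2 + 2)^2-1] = 120*x^3 - 360*x^2 + 528*x - 288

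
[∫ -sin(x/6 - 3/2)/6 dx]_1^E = -cos(4/3) + cos((9 - E)/6)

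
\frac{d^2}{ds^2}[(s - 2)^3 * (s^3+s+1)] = 30*s^4 - 120*s^3 + 156*s^2 - 78*s + 12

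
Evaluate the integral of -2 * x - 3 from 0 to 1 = -4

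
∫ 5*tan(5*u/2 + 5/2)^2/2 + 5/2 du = tan(5*u/2 + 5/2) + C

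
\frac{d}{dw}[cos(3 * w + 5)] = -3*sin(3*w + 5)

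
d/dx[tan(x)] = cos(x)^(-2)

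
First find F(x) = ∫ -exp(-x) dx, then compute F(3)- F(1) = -exp(-1) + exp(-3)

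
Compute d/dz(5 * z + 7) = 5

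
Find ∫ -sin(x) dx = cos(x) + C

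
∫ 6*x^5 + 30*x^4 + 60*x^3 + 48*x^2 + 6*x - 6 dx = x^6 + 6*x^5 + 15*x^4 + 16*x^3 + 3*x^2 - 6*x + C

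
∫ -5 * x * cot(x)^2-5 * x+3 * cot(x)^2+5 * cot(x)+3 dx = (5*x - 3)*cot(x) + C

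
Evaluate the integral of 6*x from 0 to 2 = 12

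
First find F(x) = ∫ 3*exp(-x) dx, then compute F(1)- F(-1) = -3*exp(-1) + 3*E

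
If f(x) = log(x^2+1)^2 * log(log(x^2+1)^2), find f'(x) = (8*x*log(x^2 + 1)*log(log(x^2 + 1)) + 4*x*log(x^2 + 1))/(x^2 + 1)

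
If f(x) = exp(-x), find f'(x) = -exp(-x)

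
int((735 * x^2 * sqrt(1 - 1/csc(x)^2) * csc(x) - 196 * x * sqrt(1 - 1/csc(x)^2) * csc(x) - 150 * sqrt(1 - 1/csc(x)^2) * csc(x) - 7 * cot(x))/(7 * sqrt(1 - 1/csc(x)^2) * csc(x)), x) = (7*x - 3)*(35*x^2 + x - 21)/7 + asec(csc(x)) + C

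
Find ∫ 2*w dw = w^2 + C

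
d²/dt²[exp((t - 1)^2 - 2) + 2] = 4*t^2*exp(t^2 - 2*t - 1) - 8*t*exp(t^2 - 2*t - 1) + 6*exp(t^2 - 2*t - 1)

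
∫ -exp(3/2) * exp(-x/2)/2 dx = exp(3/2 - x/2) + C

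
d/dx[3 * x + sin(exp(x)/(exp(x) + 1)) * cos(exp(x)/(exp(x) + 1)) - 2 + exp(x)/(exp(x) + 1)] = (3*exp(2*x) - 2*exp(x)*sin(exp(x)/(exp(x) + 1))^2 + 8*exp(x) + 3)/(exp(2*x) + 2*exp(x) + 1)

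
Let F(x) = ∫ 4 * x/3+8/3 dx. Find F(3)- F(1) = 32/3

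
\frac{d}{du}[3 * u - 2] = 3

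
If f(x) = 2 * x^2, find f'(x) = 4*x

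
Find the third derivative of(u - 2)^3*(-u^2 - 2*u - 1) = -60*u^2 + 96*u - 6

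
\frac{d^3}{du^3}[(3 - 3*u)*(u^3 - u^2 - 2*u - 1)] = 36 - 72*u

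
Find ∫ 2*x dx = x^2 + C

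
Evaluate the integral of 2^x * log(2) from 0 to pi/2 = -1 + 2^(pi/2)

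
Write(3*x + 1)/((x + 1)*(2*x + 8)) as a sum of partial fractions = 11/(6*(x + 4)) - 1/(3*(x + 1))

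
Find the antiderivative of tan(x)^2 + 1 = tan(x) + C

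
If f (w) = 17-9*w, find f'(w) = -9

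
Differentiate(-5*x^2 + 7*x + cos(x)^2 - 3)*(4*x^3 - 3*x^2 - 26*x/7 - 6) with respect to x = -100*x^4 - 4*x^3*sin(2*x) + 172*x^3 + 3*x^2*sin(2*x) + 12*x^2*cos(x)^2 - 303*x^2/7 + 26*x*sin(2*x)/7 - 6*x*cos(x)^2 + 26*x + 6*sin(2*x) - 26*cos(x)^2/7 - 216/7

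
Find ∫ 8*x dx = 4*x^2 + C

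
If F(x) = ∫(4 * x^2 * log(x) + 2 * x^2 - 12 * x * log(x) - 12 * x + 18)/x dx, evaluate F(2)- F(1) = 2*log(2)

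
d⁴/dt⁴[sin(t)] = sin(t)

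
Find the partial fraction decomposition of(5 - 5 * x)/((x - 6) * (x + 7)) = -40/(13*(x + 7)) - 25/(13*(x - 6))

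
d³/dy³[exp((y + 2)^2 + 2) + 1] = 8*y^3*exp(y^2 + 4*y + 6) + 48*y^2*exp(y^2 + 4*y + 6) + 108*y*exp(y^2 + 4*y + 6) + 88*exp(y^2 + 4*y + 6)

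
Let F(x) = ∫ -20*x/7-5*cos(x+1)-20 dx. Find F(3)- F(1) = -360/7 - 5*sin(4) + 5*sin(2)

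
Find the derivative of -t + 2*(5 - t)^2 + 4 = 4*t - 21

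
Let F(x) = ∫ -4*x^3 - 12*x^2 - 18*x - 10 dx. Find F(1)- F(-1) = -28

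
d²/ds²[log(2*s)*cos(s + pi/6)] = -(s^2*log(s)*cos(s + pi/6) + s^2*log(2)*cos(s + pi/6) + 2*s*sin(s + pi/6) + cos(s + pi/6))/s^2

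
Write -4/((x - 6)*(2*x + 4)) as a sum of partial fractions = 1/(4*(x + 2)) - 1/(4*(x - 6))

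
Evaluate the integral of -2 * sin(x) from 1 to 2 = -2*cos(1) + 2*cos(2)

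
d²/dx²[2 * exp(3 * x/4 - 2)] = 9*exp(3*x/4 - 2)/8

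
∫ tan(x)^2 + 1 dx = tan(x) + C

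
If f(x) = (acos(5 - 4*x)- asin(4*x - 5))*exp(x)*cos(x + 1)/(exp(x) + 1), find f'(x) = (-exp(x)*sin(x + 1)*acos(5 - 4*x) + exp(x)*sin(x + 1)*asin(4*x - 5) + sqrt(2)*cos(x + pi/4 + 1)*acos(5 - 4*x) - sqrt(2)*cos(x + pi/4 + 1)*asin(4*x - 5))*exp(x)/(exp(2*x) + 2*exp(x) + 1)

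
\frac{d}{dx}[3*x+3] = 3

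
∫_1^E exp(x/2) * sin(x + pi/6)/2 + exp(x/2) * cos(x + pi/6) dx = -exp(1/2)*sin(pi/6 + 1) + exp(E/2)*sin(pi/6 + E)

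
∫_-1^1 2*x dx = 0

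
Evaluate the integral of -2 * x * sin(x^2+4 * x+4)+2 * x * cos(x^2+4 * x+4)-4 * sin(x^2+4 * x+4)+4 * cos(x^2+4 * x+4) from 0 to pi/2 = sqrt(2)*(sin(pi/4 + pi^2/4 + 4) - sin(pi/4 + 4))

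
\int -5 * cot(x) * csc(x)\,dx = 5*csc(x) + C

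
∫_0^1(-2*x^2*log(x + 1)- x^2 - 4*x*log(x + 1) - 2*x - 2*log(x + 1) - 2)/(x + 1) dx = -5*log(2)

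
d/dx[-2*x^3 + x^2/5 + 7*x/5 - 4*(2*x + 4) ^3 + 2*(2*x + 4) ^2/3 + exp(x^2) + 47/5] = -102*x^2 + 2*x*exp(x^2) - 5674*x/15 - 5579/15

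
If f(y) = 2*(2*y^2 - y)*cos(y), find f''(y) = -4*y^2*cos(y) - 16*y*sin(y) + 2*y*cos(y) + 4*sin(y) + 8*cos(y)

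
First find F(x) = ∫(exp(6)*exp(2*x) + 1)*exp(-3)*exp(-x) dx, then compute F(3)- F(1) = -exp(4) - exp(-6) + exp(-4) + exp(6)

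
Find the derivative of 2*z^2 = 4*z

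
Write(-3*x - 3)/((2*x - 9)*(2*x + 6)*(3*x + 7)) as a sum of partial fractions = -9/(41*(3*x + 7)) - 11/(205*(2*x - 9)) + 1/(10*(x + 3))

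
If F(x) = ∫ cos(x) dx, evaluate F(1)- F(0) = sin(1)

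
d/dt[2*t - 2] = 2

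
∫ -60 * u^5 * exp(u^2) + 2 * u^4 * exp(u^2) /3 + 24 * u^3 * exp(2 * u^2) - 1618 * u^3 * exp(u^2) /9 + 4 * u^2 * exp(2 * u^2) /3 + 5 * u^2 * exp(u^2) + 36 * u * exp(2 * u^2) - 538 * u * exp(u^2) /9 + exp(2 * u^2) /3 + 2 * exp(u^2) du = (-15*u^2 + u + 3*exp(u^2))*(18*u^2 + u + 18)*exp(u^2)/9 + C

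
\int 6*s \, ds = 3*s^2 + C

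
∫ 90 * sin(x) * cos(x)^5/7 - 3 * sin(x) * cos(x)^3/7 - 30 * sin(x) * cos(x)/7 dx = 3*(-20*cos(x)^4 + cos(x)^2 + 20)*cos(x)^2/28 + C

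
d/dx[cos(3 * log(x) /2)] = -3*sin(3*log(x)/2)/(2*x)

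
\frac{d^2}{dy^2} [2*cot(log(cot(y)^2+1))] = 4*(-4*cos(log(sin(y)^(-2)))/sin(log(sin(y)^(-2))) - 1/sin(y)^2 + 4*cos(log(sin(y)^(-2)))/(sin(y)^2*sin(log(sin(y)^(-2)))))/sin(log(sin(y)^(-2)))^2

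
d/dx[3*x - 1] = 3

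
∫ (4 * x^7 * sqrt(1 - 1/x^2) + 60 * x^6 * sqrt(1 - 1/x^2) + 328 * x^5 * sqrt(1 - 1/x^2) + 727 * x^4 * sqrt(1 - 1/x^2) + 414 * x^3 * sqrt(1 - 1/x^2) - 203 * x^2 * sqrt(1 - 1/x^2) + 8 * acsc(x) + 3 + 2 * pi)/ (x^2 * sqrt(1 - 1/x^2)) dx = -5*x^3/3 - 15*x^2 - 35*x - (4*acsc(x) + pi)^2/4 + 2*(x^3 + 9*x^2 + 21*x - 6)^2/3 - 3*acsc(x) + C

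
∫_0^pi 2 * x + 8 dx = -16 + (pi + 4)^2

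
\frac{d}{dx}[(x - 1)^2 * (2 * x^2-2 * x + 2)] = 8*x^3 - 18*x^2 + 16*x - 6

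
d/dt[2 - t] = -1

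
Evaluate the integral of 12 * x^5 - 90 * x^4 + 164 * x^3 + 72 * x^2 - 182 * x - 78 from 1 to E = 2*(-3*E - 2 + exp(2))^3 - 2*exp(2) - (-3*E - 2 + exp(2))^2 + 6*E + 140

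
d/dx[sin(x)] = cos(x)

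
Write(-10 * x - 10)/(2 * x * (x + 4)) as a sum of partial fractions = -15/(4*(x + 4)) - 5/(4*x)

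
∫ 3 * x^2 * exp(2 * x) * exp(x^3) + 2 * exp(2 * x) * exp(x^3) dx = exp(x*(x^2 + 2)) + C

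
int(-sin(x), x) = cos(x) + C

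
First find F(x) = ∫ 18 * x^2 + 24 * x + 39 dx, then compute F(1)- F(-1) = 90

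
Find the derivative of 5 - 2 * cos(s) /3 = 2*sin(s)/3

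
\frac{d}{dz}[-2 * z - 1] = -2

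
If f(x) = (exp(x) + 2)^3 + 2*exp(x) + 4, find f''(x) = 9*exp(3*x) + 24*exp(2*x) + 14*exp(x)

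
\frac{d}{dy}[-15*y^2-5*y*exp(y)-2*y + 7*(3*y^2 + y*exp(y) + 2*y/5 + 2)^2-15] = 42*y^3*exp(y) + 252*y^3 + 14*y^2*exp(2*y) + 658*y^2*exp(y)/5 + 252*y^2/5 + 14*y*exp(2*y) + 171*y*exp(y)/5 + 3506*y/25 + 23*exp(y) + 46/5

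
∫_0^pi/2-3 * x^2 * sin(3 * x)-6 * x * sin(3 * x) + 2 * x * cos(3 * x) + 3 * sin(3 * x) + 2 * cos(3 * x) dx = 1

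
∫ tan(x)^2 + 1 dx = tan(x) + C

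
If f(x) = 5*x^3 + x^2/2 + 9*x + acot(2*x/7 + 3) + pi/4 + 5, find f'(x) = (30*x^4 + 632*x^3 + 3735*x^2 + 623*x + 2198)/(2*x^2 + 42*x + 245)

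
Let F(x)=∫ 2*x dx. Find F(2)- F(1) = 3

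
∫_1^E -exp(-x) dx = -exp(-1) + exp(-E)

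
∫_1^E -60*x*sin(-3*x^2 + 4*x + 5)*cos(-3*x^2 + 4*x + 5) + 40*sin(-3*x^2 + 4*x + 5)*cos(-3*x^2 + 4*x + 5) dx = -5*cos(-6*exp(2) + 10 + 8*E)/2 + 5*cos(12)/2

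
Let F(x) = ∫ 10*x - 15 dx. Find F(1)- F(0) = -10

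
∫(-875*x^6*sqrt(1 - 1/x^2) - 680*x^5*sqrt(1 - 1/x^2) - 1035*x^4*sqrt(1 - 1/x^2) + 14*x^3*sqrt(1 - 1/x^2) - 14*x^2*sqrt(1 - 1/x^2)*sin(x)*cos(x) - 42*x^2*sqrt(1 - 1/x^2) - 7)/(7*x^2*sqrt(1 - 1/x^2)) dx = -(5*x^2 + 5*x + 7)*(35*x^3 - x^2 + 21*x - 21)/7 + cos(x)^2 + acsc(x) + C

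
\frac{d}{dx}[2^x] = 2^x*log(2)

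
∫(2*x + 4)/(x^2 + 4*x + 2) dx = log(3*(x + 2)^2 - 6) + C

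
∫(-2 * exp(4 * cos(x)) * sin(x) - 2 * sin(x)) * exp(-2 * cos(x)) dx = 2*sinh(2*cos(x)) + C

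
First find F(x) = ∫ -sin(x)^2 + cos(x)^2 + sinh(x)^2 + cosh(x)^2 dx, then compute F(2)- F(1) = -sinh(2)/2 - sin(2)/2 + sin(4)/2 + sinh(4)/2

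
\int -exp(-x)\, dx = exp(-x) + C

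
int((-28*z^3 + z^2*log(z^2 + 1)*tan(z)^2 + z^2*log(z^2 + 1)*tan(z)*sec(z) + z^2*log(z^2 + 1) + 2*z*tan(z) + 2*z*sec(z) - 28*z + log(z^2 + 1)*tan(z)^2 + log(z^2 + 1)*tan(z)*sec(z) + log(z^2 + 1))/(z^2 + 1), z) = -14*z^2 + (tan(z) + sec(z))*log(z^2 + 1) + C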